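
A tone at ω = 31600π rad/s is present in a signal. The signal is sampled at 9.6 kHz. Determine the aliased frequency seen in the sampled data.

ω = 31600π rad/s → f = ω/(2π) = 15800 Hz = 15.8 kHz.
15.8 kHz mod fs = 6.2 kHz.
6.2 kHz > fs/2 = 4.8 kHz, folds to fs − 6.2 kHz = 3.4 kHz.

3.4 kHz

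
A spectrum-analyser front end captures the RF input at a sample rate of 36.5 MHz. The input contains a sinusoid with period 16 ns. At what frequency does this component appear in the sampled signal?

T = 16 ns → f = 1/T = 62.5 MHz.
62.5 MHz mod fs = 26 MHz.
26 MHz > fs/2 = 18.25 MHz, folds to fs − 26 MHz = 10.5 MHz.

10.5 MHz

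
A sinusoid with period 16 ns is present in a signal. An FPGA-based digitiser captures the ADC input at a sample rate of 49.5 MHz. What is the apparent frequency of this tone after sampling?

T = 16 ns → f = 1/T = 62.5 MHz.
62.5 MHz mod fs = 13 MHz.
13 MHz ≤ fs/2 = 24.75 MHz, appears at 13 MHz.

13 MHz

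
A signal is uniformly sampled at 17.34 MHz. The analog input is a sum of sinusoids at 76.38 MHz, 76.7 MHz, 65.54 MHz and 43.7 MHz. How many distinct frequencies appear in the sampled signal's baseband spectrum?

4

fs/2 = 8.67 MHz.
76.38 MHz mod fs = 7.02 MHz.
7.02 MHz ≤ fs/2 = 8.67 MHz, appears at 7.02 MHz.
76.7 MHz mod fs = 7.34 MHz.
7.34 MHz ≤ fs/2 = 8.67 MHz, appears at 7.34 MHz.
65.54 MHz mod fs = 13.52 MHz.
13.52 MHz > fs/2 = 8.67 MHz, folds to fs − 13.52 MHz = 3.82 MHz.
43.7 MHz mod fs = 9.02 MHz.
9.02 MHz > fs/2 = 8.67 MHz, folds to fs − 9.02 MHz = 8.32 MHz.
Distinct values: {3.82 MHz, 7.02 MHz, 7.34 MHz, 8.32 MHz} → 4.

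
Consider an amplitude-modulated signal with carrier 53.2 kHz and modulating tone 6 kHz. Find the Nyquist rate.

AM sidebands sit at fc ± fm = 47.2 kHz and 59.2 kHz.
Highest-frequency component: 59.2 kHz.
Nyquist rate = 2 × 59.2 kHz = 118.4 kHz.

118.4 kHz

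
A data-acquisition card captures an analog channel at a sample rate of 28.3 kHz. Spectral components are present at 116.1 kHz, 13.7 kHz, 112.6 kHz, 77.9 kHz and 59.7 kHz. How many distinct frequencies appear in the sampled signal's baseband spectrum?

5

fs/2 = 14.15 kHz.
116.1 kHz mod fs = 2.9 kHz.
2.9 kHz ≤ fs/2 = 14.15 kHz, appears at 2.9 kHz.
13.7 kHz ≤ fs/2 = 14.15 kHz, passes unchanged.
112.6 kHz mod fs = 27.7 kHz.
27.7 kHz > fs/2 = 14.15 kHz, folds to fs − 27.7 kHz = 0.6 kHz.
77.9 kHz mod fs = 21.3 kHz.
21.3 kHz > fs/2 = 14.15 kHz, folds to fs − 21.3 kHz = 7 kHz.
59.7 kHz mod fs = 3.1 kHz.
3.1 kHz ≤ fs/2 = 14.15 kHz, appears at 3.1 kHz.
Distinct values: {0.6 kHz, 2.9 kHz, 3.1 kHz, 7 kHz, 13.7 kHz} → 5.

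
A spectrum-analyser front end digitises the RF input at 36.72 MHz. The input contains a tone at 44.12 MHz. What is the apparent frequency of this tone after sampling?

7.4 MHz

44.12 MHz mod fs = 7.4 MHz.
7.4 MHz ≤ fs/2 = 18.36 MHz, appears at 7.4 MHz.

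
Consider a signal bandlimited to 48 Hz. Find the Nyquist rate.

Nyquist rate = 2 × 48 Hz = 96 Hz.

96 Hz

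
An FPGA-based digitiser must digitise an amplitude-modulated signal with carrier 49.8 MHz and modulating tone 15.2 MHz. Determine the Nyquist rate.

AM sidebands sit at fc ± fm = 34.6 MHz and 65 MHz.
Highest-frequency component: 65 MHz.
Nyquist rate = 2 × 65 MHz = 130 MHz.

130 MHz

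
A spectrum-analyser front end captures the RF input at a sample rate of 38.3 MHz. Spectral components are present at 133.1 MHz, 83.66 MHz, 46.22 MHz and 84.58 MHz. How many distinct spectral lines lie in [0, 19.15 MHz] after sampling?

4

fs/2 = 19.15 MHz.
133.1 MHz mod fs = 18.2 MHz.
18.2 MHz ≤ fs/2 = 19.15 MHz, appears at 18.2 MHz.
83.66 MHz mod fs = 7.06 MHz.
7.06 MHz ≤ fs/2 = 19.15 MHz, appears at 7.06 MHz.
46.22 MHz mod fs = 7.92 MHz.
7.92 MHz ≤ fs/2 = 19.15 MHz, appears at 7.92 MHz.
84.58 MHz mod fs = 7.98 MHz.
7.98 MHz ≤ fs/2 = 19.15 MHz, appears at 7.98 MHz.
Distinct values: {7.06 MHz, 7.92 MHz, 7.98 MHz, 18.2 MHz} → 4.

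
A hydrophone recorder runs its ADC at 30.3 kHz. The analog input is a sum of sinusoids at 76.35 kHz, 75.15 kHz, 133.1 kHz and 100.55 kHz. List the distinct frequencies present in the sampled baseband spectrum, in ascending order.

9.65 kHz, 11.9 kHz, 14.55 kHz

fs/2 = 15.15 kHz.
76.35 kHz mod fs = 15.75 kHz.
15.75 kHz > fs/2 = 15.15 kHz, folds to fs − 15.75 kHz = 14.55 kHz.
75.15 kHz mod fs = 14.55 kHz.
14.55 kHz ≤ fs/2 = 15.15 kHz, appears at 14.55 kHz.
133.1 kHz mod fs = 11.9 kHz.
11.9 kHz ≤ fs/2 = 15.15 kHz, appears at 11.9 kHz.
100.55 kHz mod fs = 9.65 kHz.
9.65 kHz ≤ fs/2 = 15.15 kHz, appears at 9.65 kHz.
Distinct values: {9.65 kHz, 11.9 kHz, 14.55 kHz}.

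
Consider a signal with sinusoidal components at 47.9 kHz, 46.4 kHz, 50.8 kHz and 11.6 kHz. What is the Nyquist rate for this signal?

101.6 kHz

Highest-frequency component: 50.8 kHz.
Nyquist rate = 2 × 50.8 kHz = 101.6 kHz.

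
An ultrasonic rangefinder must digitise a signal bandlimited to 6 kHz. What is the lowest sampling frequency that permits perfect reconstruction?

Nyquist rate = 2 × 6 kHz = 12 kHz.

12 kHz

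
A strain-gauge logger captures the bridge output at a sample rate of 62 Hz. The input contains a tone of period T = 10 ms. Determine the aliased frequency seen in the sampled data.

T = 10 ms → f = 1/T = 100 Hz.
100 Hz mod fs = 38 Hz.
38 Hz > fs/2 = 31 Hz, folds to fs − 38 Hz = 24 Hz.

24 Hz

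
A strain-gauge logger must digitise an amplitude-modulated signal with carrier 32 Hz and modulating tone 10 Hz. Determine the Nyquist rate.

84 Hz

AM sidebands sit at fc ± fm = 22 Hz and 42 Hz.
Highest-frequency component: 42 Hz.
Nyquist rate = 2 × 42 Hz = 84 Hz.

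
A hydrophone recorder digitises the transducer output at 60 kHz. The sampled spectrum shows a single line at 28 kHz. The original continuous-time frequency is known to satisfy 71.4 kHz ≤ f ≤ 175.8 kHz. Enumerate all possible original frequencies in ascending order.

Frequencies that alias to 28 kHz are k·fs ± 28 kHz for integer k ≥ 0.
k=0: 28 kHz.
k=1: 32 kHz, 88 kHz.
k=2: 92 kHz, 148 kHz.
k=3: 152 kHz, 208 kHz.
k=4: 212 kHz, 268 kHz.
Within [71.4 kHz, 175.8 kHz]: 88 kHz, 92 kHz, 148 kHz, 152 kHz.

88 kHz, 92 kHz, 148 kHz, 152 kHz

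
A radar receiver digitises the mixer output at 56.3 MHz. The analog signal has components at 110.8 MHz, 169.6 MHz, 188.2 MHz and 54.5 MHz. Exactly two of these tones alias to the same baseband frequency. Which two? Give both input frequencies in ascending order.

54.5 MHz, 110.8 MHz

fs/2 = 28.15 MHz.
110.8 MHz mod fs = 54.5 MHz.
54.5 MHz > fs/2 = 28.15 MHz, folds to fs − 54.5 MHz = 1.8 MHz.
169.6 MHz mod fs = 0.7 MHz.
0.7 MHz ≤ fs/2 = 28.15 MHz, appears at 0.7 MHz.
188.2 MHz mod fs = 19.3 MHz.
19.3 MHz ≤ fs/2 = 28.15 MHz, appears at 19.3 MHz.
54.5 MHz > fs/2 = 28.15 MHz, folds to fs − 54.5 MHz = 1.8 MHz.
54.5 MHz and 110.8 MHz both map to 1.8 MHz.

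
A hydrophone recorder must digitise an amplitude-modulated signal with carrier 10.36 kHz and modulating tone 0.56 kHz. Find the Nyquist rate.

AM sidebands sit at fc ± fm = 9.8 kHz and 10.92 kHz.
Highest-frequency component: 10.92 kHz.
Nyquist rate = 2 × 10.92 kHz = 21.84 kHz.

21.84 kHz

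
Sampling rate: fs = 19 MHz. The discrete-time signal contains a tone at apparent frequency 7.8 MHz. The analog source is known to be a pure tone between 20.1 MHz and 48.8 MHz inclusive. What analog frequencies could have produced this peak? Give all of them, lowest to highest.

26.8 MHz, 30.2 MHz, 45.8 MHz

Frequencies that alias to 7.8 MHz are k·fs ± 7.8 MHz for integer k ≥ 0.
k=0: 7.8 MHz.
k=1: 11.2 MHz, 26.8 MHz.
k=2: 30.2 MHz, 45.8 MHz.
k=3: 49.2 MHz, 64.8 MHz.
Within [20.1 MHz, 48.8 MHz]: 26.8 MHz, 30.2 MHz, 45.8 MHz.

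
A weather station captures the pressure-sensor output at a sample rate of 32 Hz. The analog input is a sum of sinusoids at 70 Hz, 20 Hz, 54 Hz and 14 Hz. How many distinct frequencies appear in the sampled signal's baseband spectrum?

4

fs/2 = 16 Hz.
70 Hz mod fs = 6 Hz.
6 Hz ≤ fs/2 = 16 Hz, appears at 6 Hz.
20 Hz > fs/2 = 16 Hz, folds to fs − 20 Hz = 12 Hz.
54 Hz mod fs = 22 Hz.
22 Hz > fs/2 = 16 Hz, folds to fs − 22 Hz = 10 Hz.
14 Hz ≤ fs/2 = 16 Hz, passes unchanged.
Distinct values: {6 Hz, 10 Hz, 12 Hz, 14 Hz} → 4.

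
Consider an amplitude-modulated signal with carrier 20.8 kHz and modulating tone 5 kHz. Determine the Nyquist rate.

AM sidebands sit at fc ± fm = 15.8 kHz and 25.8 kHz.
Highest-frequency component: 25.8 kHz.
Nyquist rate = 2 × 25.8 kHz = 51.6 kHz.

51.6 kHz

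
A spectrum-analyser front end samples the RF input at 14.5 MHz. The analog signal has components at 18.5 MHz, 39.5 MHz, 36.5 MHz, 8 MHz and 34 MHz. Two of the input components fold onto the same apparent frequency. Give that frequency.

4 MHz

fs/2 = 7.25 MHz.
18.5 MHz mod fs = 4 MHz.
4 MHz ≤ fs/2 = 7.25 MHz, appears at 4 MHz.
39.5 MHz mod fs = 10.5 MHz.
10.5 MHz > fs/2 = 7.25 MHz, folds to fs − 10.5 MHz = 4 MHz.
36.5 MHz mod fs = 7.5 MHz.
7.5 MHz > fs/2 = 7.25 MHz, folds to fs − 7.5 MHz = 7 MHz.
8 MHz > fs/2 = 7.25 MHz, folds to fs − 8 MHz = 6.5 MHz.
34 MHz mod fs = 5 MHz.
5 MHz ≤ fs/2 = 7.25 MHz, appears at 5 MHz.
18.5 MHz and 39.5 MHz both map to 4 MHz.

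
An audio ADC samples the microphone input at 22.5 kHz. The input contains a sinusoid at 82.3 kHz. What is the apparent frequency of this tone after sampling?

82.3 kHz mod fs = 14.8 kHz.
14.8 kHz > fs/2 = 11.25 kHz, folds to fs − 14.8 kHz = 7.7 kHz.

7.7 kHz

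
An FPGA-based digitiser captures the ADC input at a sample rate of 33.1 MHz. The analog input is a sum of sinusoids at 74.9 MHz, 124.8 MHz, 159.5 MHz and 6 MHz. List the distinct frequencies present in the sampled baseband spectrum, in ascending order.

6 MHz, 7.6 MHz, 8.7 MHz

fs/2 = 16.55 MHz.
74.9 MHz mod fs = 8.7 MHz.
8.7 MHz ≤ fs/2 = 16.55 MHz, appears at 8.7 MHz.
124.8 MHz mod fs = 25.5 MHz.
25.5 MHz > fs/2 = 16.55 MHz, folds to fs − 25.5 MHz = 7.6 MHz.
159.5 MHz mod fs = 27.1 MHz.
27.1 MHz > fs/2 = 16.55 MHz, folds to fs − 27.1 MHz = 6 MHz.
6 MHz ≤ fs/2 = 16.55 MHz, passes unchanged.
Distinct values: {6 MHz, 7.6 MHz, 8.7 MHz}.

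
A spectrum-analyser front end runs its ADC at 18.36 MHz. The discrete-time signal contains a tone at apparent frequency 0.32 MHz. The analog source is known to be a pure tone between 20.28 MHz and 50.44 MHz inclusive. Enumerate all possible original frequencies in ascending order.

36.4 MHz, 37.04 MHz

Frequencies that alias to 0.32 MHz are k·fs ± 0.32 MHz for integer k ≥ 0.
k=0: 0.32 MHz.
k=1: 18.04 MHz, 18.68 MHz.
k=2: 36.4 MHz, 37.04 MHz.
k=3: 54.76 MHz, 55.4 MHz.
Within [20.28 MHz, 50.44 MHz]: 36.4 MHz, 37.04 MHz.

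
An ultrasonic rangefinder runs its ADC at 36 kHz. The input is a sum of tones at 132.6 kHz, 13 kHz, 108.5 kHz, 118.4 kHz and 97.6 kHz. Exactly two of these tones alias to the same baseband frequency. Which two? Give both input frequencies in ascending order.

97.6 kHz, 118.4 kHz

fs/2 = 18 kHz.
132.6 kHz mod fs = 24.6 kHz.
24.6 kHz > fs/2 = 18 kHz, folds to fs − 24.6 kHz = 11.4 kHz.
13 kHz ≤ fs/2 = 18 kHz, passes unchanged.
108.5 kHz mod fs = 0.5 kHz.
0.5 kHz ≤ fs/2 = 18 kHz, appears at 0.5 kHz.
118.4 kHz mod fs = 10.4 kHz.
10.4 kHz ≤ fs/2 = 18 kHz, appears at 10.4 kHz.
97.6 kHz mod fs = 25.6 kHz.
25.6 kHz > fs/2 = 18 kHz, folds to fs − 25.6 kHz = 10.4 kHz.
97.6 kHz and 118.4 kHz both map to 10.4 kHz.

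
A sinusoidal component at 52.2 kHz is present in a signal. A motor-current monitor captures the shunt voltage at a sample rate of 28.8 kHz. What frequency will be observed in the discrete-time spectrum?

52.2 kHz mod fs = 23.4 kHz.
23.4 kHz > fs/2 = 14.4 kHz, folds to fs − 23.4 kHz = 5.4 kHz.

5.4 kHz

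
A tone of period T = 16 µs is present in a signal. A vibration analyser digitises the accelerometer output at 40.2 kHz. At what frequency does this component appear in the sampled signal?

T = 16 µs → f = 1/T = 62.5 kHz.
62.5 kHz mod fs = 22.3 kHz.
22.3 kHz > fs/2 = 20.1 kHz, folds to fs − 22.3 kHz = 17.9 kHz.

17.9 kHz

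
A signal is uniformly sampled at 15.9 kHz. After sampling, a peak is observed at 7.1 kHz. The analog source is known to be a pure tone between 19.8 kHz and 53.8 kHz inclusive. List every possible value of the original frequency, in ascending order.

Frequencies that alias to 7.1 kHz are k·fs ± 7.1 kHz for integer k ≥ 0.
k=0: 7.1 kHz.
k=1: 8.8 kHz, 23 kHz.
k=2: 24.7 kHz, 38.9 kHz.
k=3: 40.6 kHz, 54.8 kHz.
k=4: 56.5 kHz, 70.7 kHz.
Within [19.8 kHz, 53.8 kHz]: 23 kHz, 24.7 kHz, 38.9 kHz, 40.6 kHz.

23 kHz, 24.7 kHz, 38.9 kHz, 40.6 kHz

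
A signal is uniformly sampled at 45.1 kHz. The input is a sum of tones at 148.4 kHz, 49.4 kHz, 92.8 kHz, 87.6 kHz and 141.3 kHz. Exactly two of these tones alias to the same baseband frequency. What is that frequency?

2.6 kHz

fs/2 = 22.55 kHz.
148.4 kHz mod fs = 13.1 kHz.
13.1 kHz ≤ fs/2 = 22.55 kHz, appears at 13.1 kHz.
49.4 kHz mod fs = 4.3 kHz.
4.3 kHz ≤ fs/2 = 22.55 kHz, appears at 4.3 kHz.
92.8 kHz mod fs = 2.6 kHz.
2.6 kHz ≤ fs/2 = 22.55 kHz, appears at 2.6 kHz.
87.6 kHz mod fs = 42.5 kHz.
42.5 kHz > fs/2 = 22.55 kHz, folds to fs − 42.5 kHz = 2.6 kHz.
141.3 kHz mod fs = 6 kHz.
6 kHz ≤ fs/2 = 22.55 kHz, appears at 6 kHz.
87.6 kHz and 92.8 kHz both map to 2.6 kHz.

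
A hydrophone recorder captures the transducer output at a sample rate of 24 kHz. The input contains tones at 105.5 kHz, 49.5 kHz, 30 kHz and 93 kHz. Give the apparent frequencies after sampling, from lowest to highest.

fs/2 = 12 kHz.
105.5 kHz mod fs = 9.5 kHz.
9.5 kHz ≤ fs/2 = 12 kHz, appears at 9.5 kHz.
49.5 kHz mod fs = 1.5 kHz.
1.5 kHz ≤ fs/2 = 12 kHz, appears at 1.5 kHz.
30 kHz mod fs = 6 kHz.
6 kHz ≤ fs/2 = 12 kHz, appears at 6 kHz.
93 kHz mod fs = 21 kHz.
21 kHz > fs/2 = 12 kHz, folds to fs − 21 kHz = 3 kHz.
Distinct values: {1.5 kHz, 3 kHz, 6 kHz, 9.5 kHz}.

1.5 kHz, 3 kHz, 6 kHz, 9.5 kHz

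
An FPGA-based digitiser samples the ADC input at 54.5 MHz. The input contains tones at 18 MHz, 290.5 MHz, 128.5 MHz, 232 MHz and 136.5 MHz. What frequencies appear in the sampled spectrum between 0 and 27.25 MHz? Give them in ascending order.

fs/2 = 27.25 MHz.
18 MHz ≤ fs/2 = 27.25 MHz, passes unchanged.
290.5 MHz mod fs = 18 MHz.
18 MHz ≤ fs/2 = 27.25 MHz, appears at 18 MHz.
128.5 MHz mod fs = 19.5 MHz.
19.5 MHz ≤ fs/2 = 27.25 MHz, appears at 19.5 MHz.
232 MHz mod fs = 14 MHz.
14 MHz ≤ fs/2 = 27.25 MHz, appears at 14 MHz.
136.5 MHz mod fs = 27.5 MHz.
27.5 MHz > fs/2 = 27.25 MHz, folds to fs − 27.5 MHz = 27 MHz.
Distinct values: {14 MHz, 18 MHz, 19.5 MHz, 27 MHz}.

14 MHz, 18 MHz, 19.5 MHz, 27 MHz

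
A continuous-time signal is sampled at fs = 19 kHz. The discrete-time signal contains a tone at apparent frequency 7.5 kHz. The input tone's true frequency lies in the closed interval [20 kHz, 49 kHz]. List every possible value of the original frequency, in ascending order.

Frequencies that alias to 7.5 kHz are k·fs ± 7.5 kHz for integer k ≥ 0.
k=0: 7.5 kHz.
k=1: 11.5 kHz, 26.5 kHz.
k=2: 30.5 kHz, 45.5 kHz.
k=3: 49.5 kHz, 64.5 kHz.
Within [20 kHz, 49 kHz]: 26.5 kHz, 30.5 kHz, 45.5 kHz.

26.5 kHz, 30.5 kHz, 45.5 kHz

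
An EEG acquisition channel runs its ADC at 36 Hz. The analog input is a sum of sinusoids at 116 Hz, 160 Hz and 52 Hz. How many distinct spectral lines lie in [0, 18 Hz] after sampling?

2

fs/2 = 18 Hz.
116 Hz mod fs = 8 Hz.
8 Hz ≤ fs/2 = 18 Hz, appears at 8 Hz.
160 Hz mod fs = 16 Hz.
16 Hz ≤ fs/2 = 18 Hz, appears at 16 Hz.
52 Hz mod fs = 16 Hz.
16 Hz ≤ fs/2 = 18 Hz, appears at 16 Hz.
Distinct values: {8 Hz, 16 Hz} → 2.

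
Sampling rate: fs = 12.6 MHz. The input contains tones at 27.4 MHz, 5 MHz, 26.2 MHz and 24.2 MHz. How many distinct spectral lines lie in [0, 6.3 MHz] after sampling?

fs/2 = 6.3 MHz.
27.4 MHz mod fs = 2.2 MHz.
2.2 MHz ≤ fs/2 = 6.3 MHz, appears at 2.2 MHz.
5 MHz ≤ fs/2 = 6.3 MHz, passes unchanged.
26.2 MHz mod fs = 1 MHz.
1 MHz ≤ fs/2 = 6.3 MHz, appears at 1 MHz.
24.2 MHz mod fs = 11.6 MHz.
11.6 MHz > fs/2 = 6.3 MHz, folds to fs − 11.6 MHz = 1 MHz.
Distinct values: {1 MHz, 2.2 MHz, 5 MHz} → 3.

3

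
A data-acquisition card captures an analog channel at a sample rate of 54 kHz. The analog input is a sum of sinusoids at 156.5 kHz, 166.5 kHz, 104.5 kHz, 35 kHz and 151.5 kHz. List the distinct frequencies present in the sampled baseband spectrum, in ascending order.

3.5 kHz, 4.5 kHz, 5.5 kHz, 10.5 kHz, 19 kHz

fs/2 = 27 kHz.
156.5 kHz mod fs = 48.5 kHz.
48.5 kHz > fs/2 = 27 kHz, folds to fs − 48.5 kHz = 5.5 kHz.
166.5 kHz mod fs = 4.5 kHz.
4.5 kHz ≤ fs/2 = 27 kHz, appears at 4.5 kHz.
104.5 kHz mod fs = 50.5 kHz.
50.5 kHz > fs/2 = 27 kHz, folds to fs − 50.5 kHz = 3.5 kHz.
35 kHz > fs/2 = 27 kHz, folds to fs − 35 kHz = 19 kHz.
151.5 kHz mod fs = 43.5 kHz.
43.5 kHz > fs/2 = 27 kHz, folds to fs − 43.5 kHz = 10.5 kHz.
Distinct values: {3.5 kHz, 4.5 kHz, 5.5 kHz, 10.5 kHz, 19 kHz}.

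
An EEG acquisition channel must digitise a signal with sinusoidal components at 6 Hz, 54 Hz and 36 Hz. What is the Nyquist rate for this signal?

108 Hz

Highest-frequency component: 54 Hz.
Nyquist rate = 2 × 54 Hz = 108 Hz.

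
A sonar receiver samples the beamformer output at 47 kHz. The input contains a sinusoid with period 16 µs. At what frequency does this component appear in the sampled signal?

T = 16 µs → f = 1/T = 62.5 kHz.
62.5 kHz mod fs = 15.5 kHz.
15.5 kHz ≤ fs/2 = 23.5 kHz, appears at 15.5 kHz.

15.5 kHz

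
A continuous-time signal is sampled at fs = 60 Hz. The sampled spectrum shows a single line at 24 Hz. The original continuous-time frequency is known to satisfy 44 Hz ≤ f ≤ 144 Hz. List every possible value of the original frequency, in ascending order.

84 Hz, 96 Hz, 144 Hz

Frequencies that alias to 24 Hz are k·fs ± 24 Hz for integer k ≥ 0.
k=0: 24 Hz.
k=1: 36 Hz, 84 Hz.
k=2: 96 Hz, 144 Hz.
k=3: 156 Hz, 204 Hz.
Within [44 Hz, 144 Hz]: 84 Hz, 96 Hz, 144 Hz.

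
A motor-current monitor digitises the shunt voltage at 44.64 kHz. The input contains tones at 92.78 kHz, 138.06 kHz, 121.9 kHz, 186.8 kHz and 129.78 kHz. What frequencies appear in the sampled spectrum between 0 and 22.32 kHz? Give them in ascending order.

3.5 kHz, 4.14 kHz, 8.24 kHz, 12.02 kHz

fs/2 = 22.32 kHz.
92.78 kHz mod fs = 3.5 kHz.
3.5 kHz ≤ fs/2 = 22.32 kHz, appears at 3.5 kHz.
138.06 kHz mod fs = 4.14 kHz.
4.14 kHz ≤ fs/2 = 22.32 kHz, appears at 4.14 kHz.
121.9 kHz mod fs = 32.62 kHz.
32.62 kHz > fs/2 = 22.32 kHz, folds to fs − 32.62 kHz = 12.02 kHz.
186.8 kHz mod fs = 8.24 kHz.
8.24 kHz ≤ fs/2 = 22.32 kHz, appears at 8.24 kHz.
129.78 kHz mod fs = 40.5 kHz.
40.5 kHz > fs/2 = 22.32 kHz, folds to fs − 40.5 kHz = 4.14 kHz.
Distinct values: {3.5 kHz, 4.14 kHz, 8.24 kHz, 12.02 kHz}.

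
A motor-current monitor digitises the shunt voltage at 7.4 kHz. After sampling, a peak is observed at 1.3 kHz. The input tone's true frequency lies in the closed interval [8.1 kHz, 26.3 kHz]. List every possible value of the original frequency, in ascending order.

8.7 kHz, 13.5 kHz, 16.1 kHz, 20.9 kHz, 23.5 kHz

Frequencies that alias to 1.3 kHz are k·fs ± 1.3 kHz for integer k ≥ 0.
k=0: 1.3 kHz.
k=1: 6.1 kHz, 8.7 kHz.
k=2: 13.5 kHz, 16.1 kHz.
k=3: 20.9 kHz, 23.5 kHz.
k=4: 28.3 kHz, 30.9 kHz.
Within [8.1 kHz, 26.3 kHz]: 8.7 kHz, 13.5 kHz, 16.1 kHz, 20.9 kHz, 23.5 kHz.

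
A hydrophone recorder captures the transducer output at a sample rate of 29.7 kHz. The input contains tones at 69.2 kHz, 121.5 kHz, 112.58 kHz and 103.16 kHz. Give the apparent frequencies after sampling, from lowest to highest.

2.7 kHz, 6.22 kHz, 9.8 kHz, 14.06 kHz

fs/2 = 14.85 kHz.
69.2 kHz mod fs = 9.8 kHz.
9.8 kHz ≤ fs/2 = 14.85 kHz, appears at 9.8 kHz.
121.5 kHz mod fs = 2.7 kHz.
2.7 kHz ≤ fs/2 = 14.85 kHz, appears at 2.7 kHz.
112.58 kHz mod fs = 23.48 kHz.
23.48 kHz > fs/2 = 14.85 kHz, folds to fs − 23.48 kHz = 6.22 kHz.
103.16 kHz mod fs = 14.06 kHz.
14.06 kHz ≤ fs/2 = 14.85 kHz, appears at 14.06 kHz.
Distinct values: {2.7 kHz, 6.22 kHz, 9.8 kHz, 14.06 kHz}.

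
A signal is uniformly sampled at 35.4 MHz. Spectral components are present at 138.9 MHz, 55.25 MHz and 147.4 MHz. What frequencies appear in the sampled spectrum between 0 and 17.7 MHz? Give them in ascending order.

2.7 MHz, 5.8 MHz, 15.55 MHz

fs/2 = 17.7 MHz.
138.9 MHz mod fs = 32.7 MHz.
32.7 MHz > fs/2 = 17.7 MHz, folds to fs − 32.7 MHz = 2.7 MHz.
55.25 MHz mod fs = 19.85 MHz.
19.85 MHz > fs/2 = 17.7 MHz, folds to fs − 19.85 MHz = 15.55 MHz.
147.4 MHz mod fs = 5.8 MHz.
5.8 MHz ≤ fs/2 = 17.7 MHz, appears at 5.8 MHz.
Distinct values: {2.7 MHz, 5.8 MHz, 15.55 MHz}.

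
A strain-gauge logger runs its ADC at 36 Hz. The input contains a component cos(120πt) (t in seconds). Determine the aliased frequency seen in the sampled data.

ω = 120π rad/s → f = ω/(2π) = 60 Hz.
60 Hz mod fs = 24 Hz.
24 Hz > fs/2 = 18 Hz, folds to fs − 24 Hz = 12 Hz.

12 Hz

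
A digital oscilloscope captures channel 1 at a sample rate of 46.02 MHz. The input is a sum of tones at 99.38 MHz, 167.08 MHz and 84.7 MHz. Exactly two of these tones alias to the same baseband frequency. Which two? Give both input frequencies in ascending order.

fs/2 = 23.01 MHz.
99.38 MHz mod fs = 7.34 MHz.
7.34 MHz ≤ fs/2 = 23.01 MHz, appears at 7.34 MHz.
167.08 MHz mod fs = 29.02 MHz.
29.02 MHz > fs/2 = 23.01 MHz, folds to fs − 29.02 MHz = 17 MHz.
84.7 MHz mod fs = 38.68 MHz.
38.68 MHz > fs/2 = 23.01 MHz, folds to fs − 38.68 MHz = 7.34 MHz.
84.7 MHz and 99.38 MHz both map to 7.34 MHz.

84.7 MHz, 99.38 MHz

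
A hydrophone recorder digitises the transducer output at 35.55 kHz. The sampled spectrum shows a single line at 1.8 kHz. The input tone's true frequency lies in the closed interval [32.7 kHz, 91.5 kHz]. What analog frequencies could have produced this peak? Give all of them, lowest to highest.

Frequencies that alias to 1.8 kHz are k·fs ± 1.8 kHz for integer k ≥ 0.
k=0: 1.8 kHz.
k=1: 33.75 kHz, 37.35 kHz.
k=2: 69.3 kHz, 72.9 kHz.
k=3: 104.85 kHz, 108.45 kHz.
Within [32.7 kHz, 91.5 kHz]: 33.75 kHz, 37.35 kHz, 69.3 kHz, 72.9 kHz.

33.75 kHz, 37.35 kHz, 69.3 kHz, 72.9 kHz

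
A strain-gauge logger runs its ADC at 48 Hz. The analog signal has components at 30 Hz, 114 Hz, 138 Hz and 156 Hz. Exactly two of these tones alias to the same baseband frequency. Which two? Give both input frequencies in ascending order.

30 Hz, 114 Hz

fs/2 = 24 Hz.
30 Hz > fs/2 = 24 Hz, folds to fs − 30 Hz = 18 Hz.
114 Hz mod fs = 18 Hz.
18 Hz ≤ fs/2 = 24 Hz, appears at 18 Hz.
138 Hz mod fs = 42 Hz.
42 Hz > fs/2 = 24 Hz, folds to fs − 42 Hz = 6 Hz.
156 Hz mod fs = 12 Hz.
12 Hz ≤ fs/2 = 24 Hz, appears at 12 Hz.
30 Hz and 114 Hz both map to 18 Hz.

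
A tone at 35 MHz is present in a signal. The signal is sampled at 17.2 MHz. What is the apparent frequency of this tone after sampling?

35 MHz mod fs = 0.6 MHz.
0.6 MHz ≤ fs/2 = 8.6 MHz, appears at 0.6 MHz.

0.6 MHz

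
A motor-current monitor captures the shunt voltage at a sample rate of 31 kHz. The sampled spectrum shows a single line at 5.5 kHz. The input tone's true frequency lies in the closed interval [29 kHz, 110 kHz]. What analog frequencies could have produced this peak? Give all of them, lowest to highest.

36.5 kHz, 56.5 kHz, 67.5 kHz, 87.5 kHz, 98.5 kHz

Frequencies that alias to 5.5 kHz are k·fs ± 5.5 kHz for integer k ≥ 0.
k=0: 5.5 kHz.
k=1: 25.5 kHz, 36.5 kHz.
k=2: 56.5 kHz, 67.5 kHz.
k=3: 87.5 kHz, 98.5 kHz.
k=4: 118.5 kHz, 129.5 kHz.
Within [29 kHz, 110 kHz]: 36.5 kHz, 56.5 kHz, 67.5 kHz, 87.5 kHz, 98.5 kHz.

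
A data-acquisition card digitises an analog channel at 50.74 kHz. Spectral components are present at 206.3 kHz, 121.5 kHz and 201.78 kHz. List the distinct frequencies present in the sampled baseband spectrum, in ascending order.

1.18 kHz, 3.34 kHz, 20.02 kHz

fs/2 = 25.37 kHz.
206.3 kHz mod fs = 3.34 kHz.
3.34 kHz ≤ fs/2 = 25.37 kHz, appears at 3.34 kHz.
121.5 kHz mod fs = 20.02 kHz.
20.02 kHz ≤ fs/2 = 25.37 kHz, appears at 20.02 kHz.
201.78 kHz mod fs = 49.56 kHz.
49.56 kHz > fs/2 = 25.37 kHz, folds to fs − 49.56 kHz = 1.18 kHz.
Distinct values: {1.18 kHz, 3.34 kHz, 20.02 kHz}.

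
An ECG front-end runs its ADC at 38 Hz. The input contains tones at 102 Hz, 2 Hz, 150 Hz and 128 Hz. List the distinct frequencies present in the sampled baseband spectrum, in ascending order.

fs/2 = 19 Hz.
102 Hz mod fs = 26 Hz.
26 Hz > fs/2 = 19 Hz, folds to fs − 26 Hz = 12 Hz.
2 Hz ≤ fs/2 = 19 Hz, passes unchanged.
150 Hz mod fs = 36 Hz.
36 Hz > fs/2 = 19 Hz, folds to fs − 36 Hz = 2 Hz.
128 Hz mod fs = 14 Hz.
14 Hz ≤ fs/2 = 19 Hz, appears at 14 Hz.
Distinct values: {2 Hz, 12 Hz, 14 Hz}.

2 Hz, 12 Hz, 14 Hz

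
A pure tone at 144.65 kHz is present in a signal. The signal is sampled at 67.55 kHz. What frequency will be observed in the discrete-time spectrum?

9.55 kHz

144.65 kHz mod fs = 9.55 kHz.
9.55 kHz ≤ fs/2 = 33.775 kHz, appears at 9.55 kHz.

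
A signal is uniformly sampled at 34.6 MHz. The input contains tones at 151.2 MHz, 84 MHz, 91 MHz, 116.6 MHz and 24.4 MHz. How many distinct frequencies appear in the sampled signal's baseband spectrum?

3

fs/2 = 17.3 MHz.
151.2 MHz mod fs = 12.8 MHz.
12.8 MHz ≤ fs/2 = 17.3 MHz, appears at 12.8 MHz.
84 MHz mod fs = 14.8 MHz.
14.8 MHz ≤ fs/2 = 17.3 MHz, appears at 14.8 MHz.
91 MHz mod fs = 21.8 MHz.
21.8 MHz > fs/2 = 17.3 MHz, folds to fs − 21.8 MHz = 12.8 MHz.
116.6 MHz mod fs = 12.8 MHz.
12.8 MHz ≤ fs/2 = 17.3 MHz, appears at 12.8 MHz.
24.4 MHz > fs/2 = 17.3 MHz, folds to fs − 24.4 MHz = 10.2 MHz.
Distinct values: {10.2 MHz, 12.8 MHz, 14.8 MHz} → 3.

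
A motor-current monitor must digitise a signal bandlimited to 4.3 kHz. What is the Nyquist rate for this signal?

8.6 kHz

Nyquist rate = 2 × 4.3 kHz = 8.6 kHz.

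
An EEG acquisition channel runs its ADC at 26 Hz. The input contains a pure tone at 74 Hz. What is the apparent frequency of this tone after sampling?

4 Hz

74 Hz mod fs = 22 Hz.
22 Hz > fs/2 = 13 Hz, folds to fs − 22 Hz = 4 Hz.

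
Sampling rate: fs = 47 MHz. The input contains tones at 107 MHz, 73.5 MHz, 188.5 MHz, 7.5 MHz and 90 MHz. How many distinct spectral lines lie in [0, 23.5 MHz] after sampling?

5

fs/2 = 23.5 MHz.
107 MHz mod fs = 13 MHz.
13 MHz ≤ fs/2 = 23.5 MHz, appears at 13 MHz.
73.5 MHz mod fs = 26.5 MHz.
26.5 MHz > fs/2 = 23.5 MHz, folds to fs − 26.5 MHz = 20.5 MHz.
188.5 MHz mod fs = 0.5 MHz.
0.5 MHz ≤ fs/2 = 23.5 MHz, appears at 0.5 MHz.
7.5 MHz ≤ fs/2 = 23.5 MHz, passes unchanged.
90 MHz mod fs = 43 MHz.
43 MHz > fs/2 = 23.5 MHz, folds to fs − 43 MHz = 4 MHz.
Distinct values: {0.5 MHz, 4 MHz, 7.5 MHz, 13 MHz, 20.5 MHz} → 5.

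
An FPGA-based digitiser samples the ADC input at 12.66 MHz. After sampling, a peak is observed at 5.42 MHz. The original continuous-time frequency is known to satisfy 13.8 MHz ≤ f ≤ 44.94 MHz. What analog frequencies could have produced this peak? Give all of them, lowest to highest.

18.08 MHz, 19.9 MHz, 30.74 MHz, 32.56 MHz, 43.4 MHz

Frequencies that alias to 5.42 MHz are k·fs ± 5.42 MHz for integer k ≥ 0.
k=0: 5.42 MHz.
k=1: 7.24 MHz, 18.08 MHz.
k=2: 19.9 MHz, 30.74 MHz.
k=3: 32.56 MHz, 43.4 MHz.
k=4: 45.22 MHz, 56.06 MHz.
Within [13.8 MHz, 44.94 MHz]: 18.08 MHz, 19.9 MHz, 30.74 MHz, 32.56 MHz, 43.4 MHz.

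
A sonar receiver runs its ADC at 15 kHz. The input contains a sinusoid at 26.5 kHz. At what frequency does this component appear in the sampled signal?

26.5 kHz mod fs = 11.5 kHz.
11.5 kHz > fs/2 = 7.5 kHz, folds to fs − 11.5 kHz = 3.5 kHz.

3.5 kHz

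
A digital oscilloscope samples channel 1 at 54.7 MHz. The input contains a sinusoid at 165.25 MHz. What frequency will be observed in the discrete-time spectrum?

165.25 MHz mod fs = 1.15 MHz.
1.15 MHz ≤ fs/2 = 27.35 MHz, appears at 1.15 MHz.

1.15 MHz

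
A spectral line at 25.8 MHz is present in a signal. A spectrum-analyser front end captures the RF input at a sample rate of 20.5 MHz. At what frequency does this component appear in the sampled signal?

5.3 MHz

25.8 MHz mod fs = 5.3 MHz.
5.3 MHz ≤ fs/2 = 10.25 MHz, appears at 5.3 MHz.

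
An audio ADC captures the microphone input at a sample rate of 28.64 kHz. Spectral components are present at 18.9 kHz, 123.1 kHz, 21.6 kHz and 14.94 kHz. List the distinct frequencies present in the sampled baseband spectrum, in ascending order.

7.04 kHz, 8.54 kHz, 9.74 kHz, 13.7 kHz

fs/2 = 14.32 kHz.
18.9 kHz > fs/2 = 14.32 kHz, folds to fs − 18.9 kHz = 9.74 kHz.
123.1 kHz mod fs = 8.54 kHz.
8.54 kHz ≤ fs/2 = 14.32 kHz, appears at 8.54 kHz.
21.6 kHz > fs/2 = 14.32 kHz, folds to fs − 21.6 kHz = 7.04 kHz.
14.94 kHz > fs/2 = 14.32 kHz, folds to fs − 14.94 kHz = 13.7 kHz.
Distinct values: {7.04 kHz, 8.54 kHz, 9.74 kHz, 13.7 kHz}.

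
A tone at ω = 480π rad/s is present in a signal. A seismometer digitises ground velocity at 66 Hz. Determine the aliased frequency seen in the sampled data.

24 Hz

ω = 480π rad/s → f = ω/(2π) = 240 Hz.
240 Hz mod fs = 42 Hz.
42 Hz > fs/2 = 33 Hz, folds to fs − 42 Hz = 24 Hz.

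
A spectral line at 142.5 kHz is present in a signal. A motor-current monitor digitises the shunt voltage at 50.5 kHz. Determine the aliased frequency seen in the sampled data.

9 kHz

142.5 kHz mod fs = 41.5 kHz.
41.5 kHz > fs/2 = 25.25 kHz, folds to fs − 41.5 kHz = 9 kHz.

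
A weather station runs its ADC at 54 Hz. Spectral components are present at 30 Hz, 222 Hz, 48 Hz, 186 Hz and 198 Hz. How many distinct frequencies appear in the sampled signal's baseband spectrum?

3

fs/2 = 27 Hz.
30 Hz > fs/2 = 27 Hz, folds to fs − 30 Hz = 24 Hz.
222 Hz mod fs = 6 Hz.
6 Hz ≤ fs/2 = 27 Hz, appears at 6 Hz.
48 Hz > fs/2 = 27 Hz, folds to fs − 48 Hz = 6 Hz.
186 Hz mod fs = 24 Hz.
24 Hz ≤ fs/2 = 27 Hz, appears at 24 Hz.
198 Hz mod fs = 36 Hz.
36 Hz > fs/2 = 27 Hz, folds to fs − 36 Hz = 18 Hz.
Distinct values: {6 Hz, 18 Hz, 24 Hz} → 3.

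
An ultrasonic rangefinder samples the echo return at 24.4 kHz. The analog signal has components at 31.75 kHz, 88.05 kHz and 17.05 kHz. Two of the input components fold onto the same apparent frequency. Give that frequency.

7.35 kHz

fs/2 = 12.2 kHz.
31.75 kHz mod fs = 7.35 kHz.
7.35 kHz ≤ fs/2 = 12.2 kHz, appears at 7.35 kHz.
88.05 kHz mod fs = 14.85 kHz.
14.85 kHz > fs/2 = 12.2 kHz, folds to fs − 14.85 kHz = 9.55 kHz.
17.05 kHz > fs/2 = 12.2 kHz, folds to fs − 17.05 kHz = 7.35 kHz.
17.05 kHz and 31.75 kHz both map to 7.35 kHz.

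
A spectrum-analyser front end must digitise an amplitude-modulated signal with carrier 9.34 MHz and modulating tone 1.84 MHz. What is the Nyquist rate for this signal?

AM sidebands sit at fc ± fm = 7.5 MHz and 11.18 MHz.
Highest-frequency component: 11.18 MHz.
Nyquist rate = 2 × 11.18 MHz = 22.36 MHz.

22.36 MHz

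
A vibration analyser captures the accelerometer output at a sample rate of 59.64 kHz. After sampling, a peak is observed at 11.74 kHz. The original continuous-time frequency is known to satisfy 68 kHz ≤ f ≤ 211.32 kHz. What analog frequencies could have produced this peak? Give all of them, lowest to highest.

71.38 kHz, 107.54 kHz, 131.02 kHz, 167.18 kHz, 190.66 kHz

Frequencies that alias to 11.74 kHz are k·fs ± 11.74 kHz for integer k ≥ 0.
k=0: 11.74 kHz.
k=1: 47.9 kHz, 71.38 kHz.
k=2: 107.54 kHz, 131.02 kHz.
k=3: 167.18 kHz, 190.66 kHz.
k=4: 226.82 kHz, 250.3 kHz.
Within [68 kHz, 211.32 kHz]: 71.38 kHz, 107.54 kHz, 131.02 kHz, 167.18 kHz, 190.66 kHz.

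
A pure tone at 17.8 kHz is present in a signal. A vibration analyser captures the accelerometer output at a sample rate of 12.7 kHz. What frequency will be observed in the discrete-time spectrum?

17.8 kHz mod fs = 5.1 kHz.
5.1 kHz ≤ fs/2 = 6.35 kHz, appears at 5.1 kHz.

5.1 kHz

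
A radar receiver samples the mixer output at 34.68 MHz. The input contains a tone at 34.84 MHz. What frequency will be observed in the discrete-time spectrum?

0.16 MHz

34.84 MHz mod fs = 0.16 MHz.
0.16 MHz ≤ fs/2 = 17.34 MHz, appears at 0.16 MHz.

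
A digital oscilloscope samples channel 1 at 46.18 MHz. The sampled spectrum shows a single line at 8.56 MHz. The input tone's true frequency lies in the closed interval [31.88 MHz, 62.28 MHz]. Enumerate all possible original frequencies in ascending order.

37.62 MHz, 54.74 MHz

Frequencies that alias to 8.56 MHz are k·fs ± 8.56 MHz for integer k ≥ 0.
k=0: 8.56 MHz.
k=1: 37.62 MHz, 54.74 MHz.
k=2: 83.8 MHz, 100.92 MHz.
Within [31.88 MHz, 62.28 MHz]: 37.62 MHz, 54.74 MHz.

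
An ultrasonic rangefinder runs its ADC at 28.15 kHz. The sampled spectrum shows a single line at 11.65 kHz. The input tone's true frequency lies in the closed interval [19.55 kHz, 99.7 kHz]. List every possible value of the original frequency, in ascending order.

39.8 kHz, 44.65 kHz, 67.95 kHz, 72.8 kHz, 96.1 kHz

Frequencies that alias to 11.65 kHz are k·fs ± 11.65 kHz for integer k ≥ 0.
k=0: 11.65 kHz.
k=1: 16.5 kHz, 39.8 kHz.
k=2: 44.65 kHz, 67.95 kHz.
k=3: 72.8 kHz, 96.1 kHz.
k=4: 100.95 kHz, 124.25 kHz.
Within [19.55 kHz, 99.7 kHz]: 39.8 kHz, 44.65 kHz, 67.95 kHz, 72.8 kHz, 96.1 kHz.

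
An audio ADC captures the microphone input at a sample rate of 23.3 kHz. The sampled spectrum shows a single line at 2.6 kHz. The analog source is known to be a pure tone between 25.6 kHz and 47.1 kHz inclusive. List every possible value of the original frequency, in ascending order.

Frequencies that alias to 2.6 kHz are k·fs ± 2.6 kHz for integer k ≥ 0.
k=0: 2.6 kHz.
k=1: 20.7 kHz, 25.9 kHz.
k=2: 44 kHz, 49.2 kHz.
k=3: 67.3 kHz, 72.5 kHz.
Within [25.6 kHz, 47.1 kHz]: 25.9 kHz, 44 kHz.

25.9 kHz, 44 kHz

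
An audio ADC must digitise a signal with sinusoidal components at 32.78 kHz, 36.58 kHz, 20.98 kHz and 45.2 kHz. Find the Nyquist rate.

90.4 kHz

Highest-frequency component: 45.2 kHz.
Nyquist rate = 2 × 45.2 kHz = 90.4 kHz.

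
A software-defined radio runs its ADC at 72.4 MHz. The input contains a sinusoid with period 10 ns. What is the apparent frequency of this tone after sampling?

27.6 MHz

T = 10 ns → f = 1/T = 100 MHz.
100 MHz mod fs = 27.6 MHz.
27.6 MHz ≤ fs/2 = 36.2 MHz, appears at 27.6 MHz.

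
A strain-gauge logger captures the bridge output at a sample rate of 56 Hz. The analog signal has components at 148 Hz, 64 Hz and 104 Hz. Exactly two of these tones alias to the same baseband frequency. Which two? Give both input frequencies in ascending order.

fs/2 = 28 Hz.
148 Hz mod fs = 36 Hz.
36 Hz > fs/2 = 28 Hz, folds to fs − 36 Hz = 20 Hz.
64 Hz mod fs = 8 Hz.
8 Hz ≤ fs/2 = 28 Hz, appears at 8 Hz.
104 Hz mod fs = 48 Hz.
48 Hz > fs/2 = 28 Hz, folds to fs − 48 Hz = 8 Hz.
64 Hz and 104 Hz both map to 8 Hz.

64 Hz, 104 Hz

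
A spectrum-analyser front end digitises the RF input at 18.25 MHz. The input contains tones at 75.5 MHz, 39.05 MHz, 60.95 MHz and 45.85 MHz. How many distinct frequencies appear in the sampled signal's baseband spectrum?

4

fs/2 = 9.125 MHz.
75.5 MHz mod fs = 2.5 MHz.
2.5 MHz ≤ fs/2 = 9.125 MHz, appears at 2.5 MHz.
39.05 MHz mod fs = 2.55 MHz.
2.55 MHz ≤ fs/2 = 9.125 MHz, appears at 2.55 MHz.
60.95 MHz mod fs = 6.2 MHz.
6.2 MHz ≤ fs/2 = 9.125 MHz, appears at 6.2 MHz.
45.85 MHz mod fs = 9.35 MHz.
9.35 MHz > fs/2 = 9.125 MHz, folds to fs − 9.35 MHz = 8.9 MHz.
Distinct values: {2.5 MHz, 2.55 MHz, 6.2 MHz, 8.9 MHz} → 4.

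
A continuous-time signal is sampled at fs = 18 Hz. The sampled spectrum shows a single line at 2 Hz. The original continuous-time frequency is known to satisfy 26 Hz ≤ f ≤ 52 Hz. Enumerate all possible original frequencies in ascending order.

Frequencies that alias to 2 Hz are k·fs ± 2 Hz for integer k ≥ 0.
k=0: 2 Hz.
k=1: 16 Hz, 20 Hz.
k=2: 34 Hz, 38 Hz.
k=3: 52 Hz, 56 Hz.
k=4: 70 Hz, 74 Hz.
Within [26 Hz, 52 Hz]: 34 Hz, 38 Hz, 52 Hz.

34 Hz, 38 Hz, 52 Hz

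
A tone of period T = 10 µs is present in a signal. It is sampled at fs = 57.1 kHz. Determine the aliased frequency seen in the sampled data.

14.2 kHz

T = 10 µs → f = 1/T = 100 kHz.
100 kHz mod fs = 42.9 kHz.
42.9 kHz > fs/2 = 28.55 kHz, folds to fs − 42.9 kHz = 14.2 kHz.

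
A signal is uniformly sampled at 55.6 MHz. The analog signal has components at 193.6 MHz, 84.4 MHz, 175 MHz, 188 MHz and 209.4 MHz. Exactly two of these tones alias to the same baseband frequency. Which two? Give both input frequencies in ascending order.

fs/2 = 27.8 MHz.
193.6 MHz mod fs = 26.8 MHz.
26.8 MHz ≤ fs/2 = 27.8 MHz, appears at 26.8 MHz.
84.4 MHz mod fs = 28.8 MHz.
28.8 MHz > fs/2 = 27.8 MHz, folds to fs − 28.8 MHz = 26.8 MHz.
175 MHz mod fs = 8.2 MHz.
8.2 MHz ≤ fs/2 = 27.8 MHz, appears at 8.2 MHz.
188 MHz mod fs = 21.2 MHz.
21.2 MHz ≤ fs/2 = 27.8 MHz, appears at 21.2 MHz.
209.4 MHz mod fs = 42.6 MHz.
42.6 MHz > fs/2 = 27.8 MHz, folds to fs − 42.6 MHz = 13 MHz.
84.4 MHz and 193.6 MHz both map to 26.8 MHz.

84.4 MHz, 193.6 MHz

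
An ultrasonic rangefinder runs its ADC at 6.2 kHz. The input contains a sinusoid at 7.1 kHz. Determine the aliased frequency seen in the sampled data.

7.1 kHz mod fs = 0.9 kHz.
0.9 kHz ≤ fs/2 = 3.1 kHz, appears at 0.9 kHz.

0.9 kHz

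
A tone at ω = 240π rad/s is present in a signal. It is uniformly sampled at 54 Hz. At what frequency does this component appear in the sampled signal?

12 Hz

ω = 240π rad/s → f = ω/(2π) = 120 Hz.
120 Hz mod fs = 12 Hz.
12 Hz ≤ fs/2 = 27 Hz, appears at 12 Hz.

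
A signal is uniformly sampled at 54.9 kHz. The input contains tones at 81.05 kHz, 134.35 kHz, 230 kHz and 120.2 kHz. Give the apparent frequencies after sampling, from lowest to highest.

10.4 kHz, 24.55 kHz, 26.15 kHz

fs/2 = 27.45 kHz.
81.05 kHz mod fs = 26.15 kHz.
26.15 kHz ≤ fs/2 = 27.45 kHz, appears at 26.15 kHz.
134.35 kHz mod fs = 24.55 kHz.
24.55 kHz ≤ fs/2 = 27.45 kHz, appears at 24.55 kHz.
230 kHz mod fs = 10.4 kHz.
10.4 kHz ≤ fs/2 = 27.45 kHz, appears at 10.4 kHz.
120.2 kHz mod fs = 10.4 kHz.
10.4 kHz ≤ fs/2 = 27.45 kHz, appears at 10.4 kHz.
Distinct values: {10.4 kHz, 24.55 kHz, 26.15 kHz}.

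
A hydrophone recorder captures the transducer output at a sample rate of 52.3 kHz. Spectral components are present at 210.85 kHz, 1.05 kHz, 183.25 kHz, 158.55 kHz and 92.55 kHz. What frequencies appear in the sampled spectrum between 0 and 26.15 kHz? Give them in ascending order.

fs/2 = 26.15 kHz.
210.85 kHz mod fs = 1.65 kHz.
1.65 kHz ≤ fs/2 = 26.15 kHz, appears at 1.65 kHz.
1.05 kHz ≤ fs/2 = 26.15 kHz, passes unchanged.
183.25 kHz mod fs = 26.35 kHz.
26.35 kHz > fs/2 = 26.15 kHz, folds to fs − 26.35 kHz = 25.95 kHz.
158.55 kHz mod fs = 1.65 kHz.
1.65 kHz ≤ fs/2 = 26.15 kHz, appears at 1.65 kHz.
92.55 kHz mod fs = 40.25 kHz.
40.25 kHz > fs/2 = 26.15 kHz, folds to fs − 40.25 kHz = 12.05 kHz.
Distinct values: {1.05 kHz, 1.65 kHz, 12.05 kHz, 25.95 kHz}.

1.05 kHz, 1.65 kHz, 12.05 kHz, 25.95 kHz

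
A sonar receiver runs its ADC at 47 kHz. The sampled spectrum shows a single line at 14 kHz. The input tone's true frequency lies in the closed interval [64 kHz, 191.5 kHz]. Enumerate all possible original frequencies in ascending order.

Frequencies that alias to 14 kHz are k·fs ± 14 kHz for integer k ≥ 0.
k=0: 14 kHz.
k=1: 33 kHz, 61 kHz.
k=2: 80 kHz, 108 kHz.
k=3: 127 kHz, 155 kHz.
k=4: 174 kHz, 202 kHz.
k=5: 221 kHz, 249 kHz.
Within [64 kHz, 191.5 kHz]: 80 kHz, 108 kHz, 127 kHz, 155 kHz, 174 kHz.

80 kHz, 108 kHz, 127 kHz, 155 kHz, 174 kHz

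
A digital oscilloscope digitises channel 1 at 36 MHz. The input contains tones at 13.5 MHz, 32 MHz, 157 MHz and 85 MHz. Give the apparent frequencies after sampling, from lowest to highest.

4 MHz, 13 MHz, 13.5 MHz

fs/2 = 18 MHz.
13.5 MHz ≤ fs/2 = 18 MHz, passes unchanged.
32 MHz > fs/2 = 18 MHz, folds to fs − 32 MHz = 4 MHz.
157 MHz mod fs = 13 MHz.
13 MHz ≤ fs/2 = 18 MHz, appears at 13 MHz.
85 MHz mod fs = 13 MHz.
13 MHz ≤ fs/2 = 18 MHz, appears at 13 MHz.
Distinct values: {4 MHz, 13 MHz, 13.5 MHz}.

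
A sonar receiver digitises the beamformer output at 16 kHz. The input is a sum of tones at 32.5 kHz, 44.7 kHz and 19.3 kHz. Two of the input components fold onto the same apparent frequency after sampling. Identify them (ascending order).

19.3 kHz, 44.7 kHz

fs/2 = 8 kHz.
32.5 kHz mod fs = 0.5 kHz.
0.5 kHz ≤ fs/2 = 8 kHz, appears at 0.5 kHz.
44.7 kHz mod fs = 12.7 kHz.
12.7 kHz > fs/2 = 8 kHz, folds to fs − 12.7 kHz = 3.3 kHz.
19.3 kHz mod fs = 3.3 kHz.
3.3 kHz ≤ fs/2 = 8 kHz, appears at 3.3 kHz.
19.3 kHz and 44.7 kHz both map to 3.3 kHz.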